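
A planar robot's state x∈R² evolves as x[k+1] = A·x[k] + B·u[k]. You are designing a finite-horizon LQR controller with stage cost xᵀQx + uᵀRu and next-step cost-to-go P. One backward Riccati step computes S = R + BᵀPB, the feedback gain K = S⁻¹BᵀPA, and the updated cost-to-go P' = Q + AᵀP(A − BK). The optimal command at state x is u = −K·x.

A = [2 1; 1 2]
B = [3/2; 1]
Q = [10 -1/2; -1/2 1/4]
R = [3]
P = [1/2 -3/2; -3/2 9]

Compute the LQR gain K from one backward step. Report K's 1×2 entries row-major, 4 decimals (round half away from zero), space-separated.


BᵀP = [-0.7500 6.7500]
S = R + BᵀPB = [3] + [5.6250] = [8.6250]
BᵀPA = [5.2500 12.7500]
K = S⁻¹·BᵀPA = [0.6087 1.4783]
A−BK = [1.0870 -1.2174; 0.3913 0.5217]
AᵀP(A−BK) = [1.8043 3.7391; 3.7391 11.6522]
P' = Q + AᵀP(A−BK) = [11.8043 3.2391; 3.2391 11.9022]
tr(P') = 23.7065

0.6087 1.4783


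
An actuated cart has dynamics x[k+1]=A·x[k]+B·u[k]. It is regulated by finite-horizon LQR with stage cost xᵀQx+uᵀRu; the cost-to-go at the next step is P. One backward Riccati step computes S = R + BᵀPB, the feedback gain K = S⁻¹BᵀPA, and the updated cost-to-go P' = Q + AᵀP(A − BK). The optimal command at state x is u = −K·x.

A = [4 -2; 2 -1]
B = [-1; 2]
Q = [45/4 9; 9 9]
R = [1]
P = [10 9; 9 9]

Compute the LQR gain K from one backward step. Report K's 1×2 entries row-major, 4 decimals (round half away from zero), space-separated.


BᵀP = [8.0000 9.0000]
S = R + BᵀPB = [1] + [10.0000] = [11.0000]
BᵀPA = [50.0000 -25.0000]
K = S⁻¹·BᵀPA = [4.5455 -2.2727]
A−BK = [8.5455 -4.2727; -7.0909 3.5455]
AᵀP(A−BK) = [112.7273 -56.3636; -56.3636 28.1818]
P' = Q + AᵀP(A−BK) = [123.9773 -47.3636; -47.3636 37.1818]
tr(P') = 161.1591

4.5455 -2.2727


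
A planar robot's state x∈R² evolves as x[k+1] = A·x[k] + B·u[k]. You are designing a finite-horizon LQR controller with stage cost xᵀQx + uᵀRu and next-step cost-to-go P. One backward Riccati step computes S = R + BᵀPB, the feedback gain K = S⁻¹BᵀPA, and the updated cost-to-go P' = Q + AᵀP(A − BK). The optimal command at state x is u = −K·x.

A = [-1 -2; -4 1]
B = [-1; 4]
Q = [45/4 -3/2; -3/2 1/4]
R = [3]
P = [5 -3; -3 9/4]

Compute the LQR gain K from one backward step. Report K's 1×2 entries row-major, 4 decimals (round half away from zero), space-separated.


BᵀP = [-17.0000 12.0000]
S = R + BᵀPB = [3] + [65.0000] = [68.0000]
BᵀPA = [-31.0000 46.0000]
K = S⁻¹·BᵀPA = [-0.4559 0.6765]
A−BK = [-1.4559 -1.3235; -2.1765 -1.7059]
AᵀP(A−BK) = [2.8676 0.9706; 0.9706 3.1324]
P' = Q + AᵀP(A−BK) = [14.1176 -0.5294; -0.5294 3.3824]
tr(P') = 17.5000

-0.4559 0.6765


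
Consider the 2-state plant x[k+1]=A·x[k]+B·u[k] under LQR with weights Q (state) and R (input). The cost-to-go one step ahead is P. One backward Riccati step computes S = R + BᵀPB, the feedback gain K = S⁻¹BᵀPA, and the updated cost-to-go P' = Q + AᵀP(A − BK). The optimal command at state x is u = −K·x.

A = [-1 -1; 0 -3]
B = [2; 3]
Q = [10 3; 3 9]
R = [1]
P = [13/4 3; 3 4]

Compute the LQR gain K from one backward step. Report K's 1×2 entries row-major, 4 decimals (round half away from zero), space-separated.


BᵀP = [15.5000 18.0000]
S = R + BᵀPB = [1] + [85.0000] = [86.0000]
BᵀPA = [-15.5000 -69.5000]
K = S⁻¹·BᵀPA = [-0.1802 -0.8081]
A−BK = [-0.6395 0.6163; 0.5407 -0.5756]
AᵀP(A−BK) = [0.4564 -0.2762; -0.2762 1.0843]
P' = Q + AᵀP(A−BK) = [10.4564 2.7238; 2.7238 10.0843]
tr(P') = 20.5407

-0.1802 -0.8081


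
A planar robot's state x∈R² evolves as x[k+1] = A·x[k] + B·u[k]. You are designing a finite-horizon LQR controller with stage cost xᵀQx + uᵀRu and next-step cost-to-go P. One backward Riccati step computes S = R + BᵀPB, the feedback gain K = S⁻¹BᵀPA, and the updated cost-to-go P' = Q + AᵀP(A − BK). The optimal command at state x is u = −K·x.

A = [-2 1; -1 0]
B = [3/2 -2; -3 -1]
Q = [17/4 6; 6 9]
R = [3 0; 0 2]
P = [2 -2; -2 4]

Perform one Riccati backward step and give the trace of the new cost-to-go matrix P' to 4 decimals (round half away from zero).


14.8333

BᵀP = [9.0000 -15.0000; -2.0000 0.0000]
S = R + BᵀPB = [3 0; 0 2] + [58.5000 -3.0000; -3.0000 4.0000] = [61.5000 -3.0000; -3.0000 6.0000]
BᵀPA = [-3.0000 9.0000; 4.0000 -2.0000]
K = S⁻¹·BᵀPA = [-0.0167 0.1333; 0.6583 -0.2667]
A−BK = [-0.6583 0.2667; -0.3917 0.1333]
AᵀP(A−BK) = [1.3167 -0.5333; -0.5333 0.2667]
P' = Q + AᵀP(A−BK) = [5.5667 5.4667; 5.4667 9.2667]
tr(P') = 14.8333


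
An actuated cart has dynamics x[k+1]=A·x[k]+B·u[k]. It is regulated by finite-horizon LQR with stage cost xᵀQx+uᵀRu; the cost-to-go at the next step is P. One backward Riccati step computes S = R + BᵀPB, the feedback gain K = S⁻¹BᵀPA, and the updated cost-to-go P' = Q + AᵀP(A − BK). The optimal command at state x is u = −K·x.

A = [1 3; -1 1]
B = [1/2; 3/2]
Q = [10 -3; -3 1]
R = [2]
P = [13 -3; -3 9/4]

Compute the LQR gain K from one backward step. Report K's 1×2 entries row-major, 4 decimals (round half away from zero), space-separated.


BᵀP = [2.0000 1.8750]
S = R + BᵀPB = [2] + [3.8125] = [5.8125]
BᵀPA = [0.1250 7.8750]
K = S⁻¹·BᵀPA = [0.0215 1.3548]
A−BK = [0.9892 2.3226; -1.0323 -1.0323]
AᵀP(A−BK) = [21.2473 42.5806; 42.5806 90.5806]
P' = Q + AᵀP(A−BK) = [31.2473 39.5806; 39.5806 91.5806]
tr(P') = 122.8280

0.0215 1.3548


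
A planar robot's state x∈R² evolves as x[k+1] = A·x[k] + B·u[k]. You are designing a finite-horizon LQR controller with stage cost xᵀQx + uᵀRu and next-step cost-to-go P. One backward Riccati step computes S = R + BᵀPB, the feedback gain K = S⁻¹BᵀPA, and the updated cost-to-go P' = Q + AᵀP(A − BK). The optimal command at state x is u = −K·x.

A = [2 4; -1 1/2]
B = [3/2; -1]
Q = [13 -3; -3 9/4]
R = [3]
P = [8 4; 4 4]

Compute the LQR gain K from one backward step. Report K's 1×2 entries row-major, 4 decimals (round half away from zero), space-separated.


BᵀP = [8.0000 2.0000]
S = R + BᵀPB = [3] + [10.0000] = [13.0000]
BᵀPA = [14.0000 33.0000]
K = S⁻¹·BᵀPA = [1.0769 2.5385]
A−BK = [0.3846 0.1923; 0.0769 3.0385]
AᵀP(A−BK) = [4.9231 14.4615; 14.4615 61.2308]
P' = Q + AᵀP(A−BK) = [17.9231 11.4615; 11.4615 63.4808]
tr(P') = 81.4038

1.0769 2.5385


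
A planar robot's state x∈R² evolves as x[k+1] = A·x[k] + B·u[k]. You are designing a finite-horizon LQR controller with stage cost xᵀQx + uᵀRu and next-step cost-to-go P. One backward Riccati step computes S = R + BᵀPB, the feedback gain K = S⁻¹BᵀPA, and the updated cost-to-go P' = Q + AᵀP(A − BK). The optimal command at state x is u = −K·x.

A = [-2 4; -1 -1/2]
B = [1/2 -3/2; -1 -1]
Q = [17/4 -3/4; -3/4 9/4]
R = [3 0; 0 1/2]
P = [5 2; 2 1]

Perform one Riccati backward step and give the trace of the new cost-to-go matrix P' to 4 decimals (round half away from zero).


BᵀP = [0.5000 0.0000; -9.5000 -4.0000]
S = R + BᵀPB = [3 0; 0 1/2] + [0.2500 -0.7500; -0.7500 18.2500] = [3.2500 -0.7500; -0.7500 18.7500]
BᵀPA = [-1.0000 2.0000; 23.0000 -36.0000]
K = S⁻¹·BᵀPA = [-0.0248 0.1739; 1.2257 -1.9130]
A−BK = [-0.1491 1.0435; 0.2008 -2.2391]
AᵀP(A−BK) = [0.7847 -1.3261; -1.3261 3.0326]
P' = Q + AᵀP(A−BK) = [5.0347 -2.0761; -2.0761 5.2826]
tr(P') = 10.3173

10.3173


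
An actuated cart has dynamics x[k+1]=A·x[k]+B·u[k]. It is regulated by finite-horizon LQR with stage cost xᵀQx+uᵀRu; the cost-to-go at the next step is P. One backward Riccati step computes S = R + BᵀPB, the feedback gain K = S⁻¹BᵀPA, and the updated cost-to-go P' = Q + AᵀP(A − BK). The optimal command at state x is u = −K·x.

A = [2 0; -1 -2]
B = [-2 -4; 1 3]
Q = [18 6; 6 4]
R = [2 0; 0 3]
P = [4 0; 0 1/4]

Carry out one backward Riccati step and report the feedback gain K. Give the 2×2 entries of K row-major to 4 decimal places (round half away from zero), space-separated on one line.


-0.2758 0.0758 -0.3425 -0.0575

BᵀP = [-8.0000 0.2500; -16.0000 0.7500]
S = R + BᵀPB = [2 0; 0 3] + [16.2500 32.7500; 32.7500 66.2500] = [18.2500 32.7500; 32.7500 69.2500]
BᵀPA = [-16.2500 -0.5000; -32.7500 -1.5000]
K = S⁻¹·BᵀPA = [-0.2758 0.0758; -0.3425 -0.0575]
A−BK = [0.0784 -0.0784; 0.3033 -1.9033]
AᵀP(A−BK) = [0.5516 -0.1516; -0.1516 0.9516]
P' = Q + AᵀP(A−BK) = [18.5516 5.8484; 5.8484 4.9516]
tr(P') = 23.5033


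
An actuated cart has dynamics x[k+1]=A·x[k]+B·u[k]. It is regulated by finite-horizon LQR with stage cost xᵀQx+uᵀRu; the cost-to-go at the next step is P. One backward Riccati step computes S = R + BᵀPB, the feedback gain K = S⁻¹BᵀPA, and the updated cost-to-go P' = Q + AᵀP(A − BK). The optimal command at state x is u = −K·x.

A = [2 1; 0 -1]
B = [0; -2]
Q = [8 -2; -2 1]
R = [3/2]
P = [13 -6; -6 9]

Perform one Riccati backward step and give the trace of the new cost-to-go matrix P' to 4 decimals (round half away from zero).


55.6400

BᵀP = [12.0000 -18.0000]
S = R + BᵀPB = [3/2] + [36.0000] = [37.5000]
BᵀPA = [24.0000 30.0000]
K = S⁻¹·BᵀPA = [0.6400 0.8000]
A−BK = [2.0000 1.0000; 1.2800 0.6000]
AᵀP(A−BK) = [36.6400 18.8000; 18.8000 10.0000]
P' = Q + AᵀP(A−BK) = [44.6400 16.8000; 16.8000 11.0000]
tr(P') = 55.6400


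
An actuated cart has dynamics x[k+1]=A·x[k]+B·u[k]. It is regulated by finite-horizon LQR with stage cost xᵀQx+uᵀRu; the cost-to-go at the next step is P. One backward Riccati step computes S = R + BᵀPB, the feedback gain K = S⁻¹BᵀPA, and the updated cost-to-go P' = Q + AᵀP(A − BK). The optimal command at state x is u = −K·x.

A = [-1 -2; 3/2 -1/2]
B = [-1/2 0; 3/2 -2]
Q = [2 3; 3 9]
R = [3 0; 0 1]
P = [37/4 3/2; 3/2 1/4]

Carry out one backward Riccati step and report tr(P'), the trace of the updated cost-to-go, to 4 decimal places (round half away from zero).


BᵀP = [-2.3750 -0.3750; -3.0000 -0.5000]
S = R + BᵀPB = [3 0; 0 1] + [0.6250 0.7500; 0.7500 1.0000] = [3.6250 0.7500; 0.7500 2.0000]
BᵀPA = [1.8125 4.9375; 2.2500 6.2500]
K = S⁻¹·BᵀPA = [0.2897 0.7757; 1.0164 2.8341]
A−BK = [-0.8551 -1.6121; 3.0981 4.0047]
AᵀP(A−BK) = [2.5006 6.7798; 6.7798 18.5193]
P' = Q + AᵀP(A−BK) = [4.5006 9.7798; 9.7798 27.5193]
tr(P') = 32.0199

32.0199


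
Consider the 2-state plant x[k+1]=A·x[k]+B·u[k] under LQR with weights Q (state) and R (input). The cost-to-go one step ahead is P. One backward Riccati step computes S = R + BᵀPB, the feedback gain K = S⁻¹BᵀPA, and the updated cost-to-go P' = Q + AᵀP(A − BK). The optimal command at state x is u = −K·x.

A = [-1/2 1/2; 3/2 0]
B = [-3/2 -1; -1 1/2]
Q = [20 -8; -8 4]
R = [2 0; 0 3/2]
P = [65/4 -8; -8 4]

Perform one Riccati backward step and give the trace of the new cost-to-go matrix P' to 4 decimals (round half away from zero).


25.2572

BᵀP = [-16.3750 8.0000; -20.2500 10.0000]
S = R + BᵀPB = [2 0; 0 3/2] + [16.5625 20.3750; 20.3750 25.2500] = [18.5625 20.3750; 20.3750 26.7500]
BᵀPA = [20.1875 -8.1875; 25.1250 -10.1250]
K = S⁻¹·BᵀPA = [0.3451 -0.1562; 0.6764 -0.2595]
A−BK = [0.6940 0.0061; 1.5069 -0.0265]
AᵀP(A−BK) = [1.1013 -0.3885; -0.3885 0.1559]
P' = Q + AᵀP(A−BK) = [21.1013 -8.3885; -8.3885 4.1559]
tr(P') = 25.2572


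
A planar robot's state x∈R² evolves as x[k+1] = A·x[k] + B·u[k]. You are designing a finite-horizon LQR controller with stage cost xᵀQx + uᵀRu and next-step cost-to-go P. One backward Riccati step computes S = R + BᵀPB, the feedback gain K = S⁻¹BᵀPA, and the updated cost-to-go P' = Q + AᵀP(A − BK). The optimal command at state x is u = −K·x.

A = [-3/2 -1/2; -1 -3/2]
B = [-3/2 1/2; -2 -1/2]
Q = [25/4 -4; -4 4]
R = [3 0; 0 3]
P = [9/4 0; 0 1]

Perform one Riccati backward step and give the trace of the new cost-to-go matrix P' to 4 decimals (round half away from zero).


BᵀP = [-3.3750 -2.0000; 1.1250 -0.5000]
S = R + BᵀPB = [3 0; 0 3] + [9.0625 -0.6875; -0.6875 0.8125] = [12.0625 -0.6875; -0.6875 3.8125]
BᵀPA = [7.0625 4.6875; -1.1875 0.1875]
K = S⁻¹·BᵀPA = [0.5736 0.3955; -0.2080 0.1205]
A−BK = [-0.5355 0.0330; 0.0433 -0.6488]
AᵀP(A−BK) = [1.7642 0.5376; 0.5376 0.9361]
P' = Q + AᵀP(A−BK) = [8.0142 -3.4624; -3.4624 4.9361]
tr(P') = 12.9503

12.9503


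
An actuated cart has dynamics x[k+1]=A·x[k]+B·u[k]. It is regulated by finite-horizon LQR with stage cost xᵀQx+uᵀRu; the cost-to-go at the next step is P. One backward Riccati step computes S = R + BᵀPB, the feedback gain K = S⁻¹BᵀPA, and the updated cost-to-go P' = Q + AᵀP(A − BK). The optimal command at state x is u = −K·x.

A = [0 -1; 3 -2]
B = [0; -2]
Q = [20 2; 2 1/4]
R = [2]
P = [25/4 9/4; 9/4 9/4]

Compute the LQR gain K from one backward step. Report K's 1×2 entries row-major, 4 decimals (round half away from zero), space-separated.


-1.2273 1.2273

BᵀP = [-4.5000 -4.5000]
S = R + BᵀPB = [2] + [9.0000] = [11.0000]
BᵀPA = [-13.5000 13.5000]
K = S⁻¹·BᵀPA = [-1.2273 1.2273]
A−BK = [0.0000 -1.0000; 0.5455 0.4545]
AᵀP(A−BK) = [3.6818 -3.6818; -3.6818 7.6818]
P' = Q + AᵀP(A−BK) = [23.6818 -1.6818; -1.6818 7.9318]
tr(P') = 31.6136


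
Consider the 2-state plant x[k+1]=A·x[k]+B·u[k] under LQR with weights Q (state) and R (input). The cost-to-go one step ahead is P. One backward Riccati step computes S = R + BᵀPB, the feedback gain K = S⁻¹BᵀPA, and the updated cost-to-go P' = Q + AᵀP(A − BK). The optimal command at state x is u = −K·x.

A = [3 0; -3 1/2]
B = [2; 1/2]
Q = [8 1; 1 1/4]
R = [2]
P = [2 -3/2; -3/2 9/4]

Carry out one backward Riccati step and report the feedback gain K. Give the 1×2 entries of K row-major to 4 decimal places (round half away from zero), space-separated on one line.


2.0331 -0.1240

BᵀP = [3.2500 -1.8750]
S = R + BᵀPB = [2] + [5.5625] = [7.5625]
BᵀPA = [15.3750 -0.9375]
K = S⁻¹·BᵀPA = [2.0331 -0.1240]
A−BK = [-1.0661 0.2479; -4.0165 0.5620]
AᵀP(A−BK) = [33.9917 -3.7190; -3.7190 0.4463]
P' = Q + AᵀP(A−BK) = [41.9917 -2.7190; -2.7190 0.6963]
tr(P') = 42.6880


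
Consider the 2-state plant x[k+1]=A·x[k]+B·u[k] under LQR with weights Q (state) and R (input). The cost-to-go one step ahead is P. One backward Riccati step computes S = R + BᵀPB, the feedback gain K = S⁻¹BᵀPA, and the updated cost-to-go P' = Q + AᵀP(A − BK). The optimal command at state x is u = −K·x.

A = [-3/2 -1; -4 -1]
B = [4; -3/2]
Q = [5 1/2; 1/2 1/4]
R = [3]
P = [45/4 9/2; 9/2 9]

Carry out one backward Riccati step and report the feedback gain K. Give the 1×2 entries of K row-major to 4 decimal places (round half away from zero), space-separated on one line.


BᵀP = [38.2500 4.5000]
S = R + BᵀPB = [3] + [146.2500] = [149.2500]
BᵀPA = [-75.3750 -42.7500]
K = S⁻¹·BᵀPA = [-0.5050 -0.2864]
A−BK = [0.5201 0.1457; -4.7575 -1.4296]
AᵀP(A−BK) = [185.2462 56.0352; 56.0352 17.0050]
P' = Q + AᵀP(A−BK) = [190.2462 56.5352; 56.5352 17.2550]
tr(P') = 207.5013

-0.5050 -0.2864


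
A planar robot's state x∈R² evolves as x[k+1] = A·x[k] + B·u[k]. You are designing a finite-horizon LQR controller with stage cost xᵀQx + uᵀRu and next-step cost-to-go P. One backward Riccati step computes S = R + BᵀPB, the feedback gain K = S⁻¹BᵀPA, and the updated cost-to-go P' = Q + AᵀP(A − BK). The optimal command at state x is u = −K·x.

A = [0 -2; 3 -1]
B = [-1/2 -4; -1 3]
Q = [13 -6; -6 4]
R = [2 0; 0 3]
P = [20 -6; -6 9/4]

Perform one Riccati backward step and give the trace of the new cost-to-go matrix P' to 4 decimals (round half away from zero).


BᵀP = [-4.0000 0.7500; -98.0000 30.7500]
S = R + BᵀPB = [2 0; 0 3] + [1.2500 18.2500; 18.2500 484.2500] = [3.2500 18.2500; 18.2500 487.2500]
BᵀPA = [2.2500 7.2500; 92.2500 165.2500]
K = S⁻¹·BᵀPA = [-0.4696 0.4132; 0.2069 0.3237]
A−BK = [0.5929 -0.4987; 1.9096 -1.5578]
AᵀP(A−BK) = [2.2185 -1.5384; -1.5384 1.7675]
P' = Q + AᵀP(A−BK) = [15.2185 -7.5384; -7.5384 5.7675]
tr(P') = 20.9860

20.9860


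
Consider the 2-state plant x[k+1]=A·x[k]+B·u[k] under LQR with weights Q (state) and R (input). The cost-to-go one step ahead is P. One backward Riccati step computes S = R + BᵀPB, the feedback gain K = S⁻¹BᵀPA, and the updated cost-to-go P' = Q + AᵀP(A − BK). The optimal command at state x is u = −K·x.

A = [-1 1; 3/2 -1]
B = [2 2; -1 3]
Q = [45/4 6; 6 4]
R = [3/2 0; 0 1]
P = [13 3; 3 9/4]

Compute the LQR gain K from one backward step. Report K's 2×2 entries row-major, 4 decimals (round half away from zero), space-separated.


-0.6587 0.5521 0.1998 -0.0856

BᵀP = [23.0000 3.7500; 35.0000 12.7500]
S = R + BᵀPB = [3/2 0; 0 1] + [42.2500 57.2500; 57.2500 108.2500] = [43.7500 57.2500; 57.2500 109.2500]
BᵀPA = [-17.3750 19.2500; -15.8750 22.2500]
K = S⁻¹·BᵀPA = [-0.6587 0.5521; 0.1998 -0.0856]
A−BK = [-0.0824 0.0672; 0.2418 -0.1911]
AᵀP(A−BK) = [0.7909 -0.6425; -0.6425 0.5283]
P' = Q + AᵀP(A−BK) = [12.0409 5.3575; 5.3575 4.5283]
tr(P') = 16.5692


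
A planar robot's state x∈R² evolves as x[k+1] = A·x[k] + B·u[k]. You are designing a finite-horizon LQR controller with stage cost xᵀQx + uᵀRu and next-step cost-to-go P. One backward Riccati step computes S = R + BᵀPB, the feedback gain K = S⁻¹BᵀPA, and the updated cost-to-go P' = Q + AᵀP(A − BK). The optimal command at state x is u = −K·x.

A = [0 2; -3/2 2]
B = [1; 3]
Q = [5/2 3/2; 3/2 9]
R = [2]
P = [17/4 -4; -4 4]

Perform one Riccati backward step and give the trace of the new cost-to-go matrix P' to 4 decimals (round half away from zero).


BᵀP = [-7.7500 8.0000]
S = R + BᵀPB = [2] + [16.2500] = [18.2500]
BᵀPA = [-12.0000 0.5000]
K = S⁻¹·BᵀPA = [-0.6575 0.0274]
A−BK = [0.6575 1.9726; 0.4726 1.9178]
AᵀP(A−BK) = [1.1096 0.3288; 0.3288 0.9863]
P' = Q + AᵀP(A−BK) = [3.6096 1.8288; 1.8288 9.9863]
tr(P') = 13.5959

13.5959


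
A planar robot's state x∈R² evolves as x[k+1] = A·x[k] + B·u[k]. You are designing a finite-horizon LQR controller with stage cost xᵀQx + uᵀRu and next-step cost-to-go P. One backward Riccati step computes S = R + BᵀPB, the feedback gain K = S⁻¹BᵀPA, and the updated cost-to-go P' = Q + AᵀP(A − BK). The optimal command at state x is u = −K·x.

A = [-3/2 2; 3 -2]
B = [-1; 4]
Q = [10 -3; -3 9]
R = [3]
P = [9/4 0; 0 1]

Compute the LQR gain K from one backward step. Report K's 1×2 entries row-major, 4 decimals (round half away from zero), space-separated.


BᵀP = [-2.2500 4.0000]
S = R + BᵀPB = [3] + [18.2500] = [21.2500]
BᵀPA = [15.3750 -12.5000]
K = S⁻¹·BᵀPA = [0.7235 -0.5882]
A−BK = [-0.7765 1.4118; 0.1059 0.3529]
AᵀP(A−BK) = [2.9382 -3.7059; -3.7059 5.6471]
P' = Q + AᵀP(A−BK) = [12.9382 -6.7059; -6.7059 14.6471]
tr(P') = 27.5853

0.7235 -0.5882


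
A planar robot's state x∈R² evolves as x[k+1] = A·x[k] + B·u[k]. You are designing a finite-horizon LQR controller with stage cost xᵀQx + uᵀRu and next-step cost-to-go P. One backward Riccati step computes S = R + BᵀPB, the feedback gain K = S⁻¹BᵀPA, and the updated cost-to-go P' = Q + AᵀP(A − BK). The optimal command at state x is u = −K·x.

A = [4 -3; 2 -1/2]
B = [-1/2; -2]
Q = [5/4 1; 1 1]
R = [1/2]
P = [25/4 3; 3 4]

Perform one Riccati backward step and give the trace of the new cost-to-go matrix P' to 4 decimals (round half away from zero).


61.6006

BᵀP = [-9.1250 -9.5000]
S = R + BᵀPB = [1/2] + [23.5625] = [24.0625]
BᵀPA = [-55.5000 32.1250]
K = S⁻¹·BᵀPA = [-2.3065 1.3351]
A−BK = [2.8468 -2.3325; -2.6130 2.1701]
AᵀP(A−BK) = [35.9896 -28.9039; -28.9039 23.3610]
P' = Q + AᵀP(A−BK) = [37.2396 -27.9039; -27.9039 24.3610]
tr(P') = 61.6006


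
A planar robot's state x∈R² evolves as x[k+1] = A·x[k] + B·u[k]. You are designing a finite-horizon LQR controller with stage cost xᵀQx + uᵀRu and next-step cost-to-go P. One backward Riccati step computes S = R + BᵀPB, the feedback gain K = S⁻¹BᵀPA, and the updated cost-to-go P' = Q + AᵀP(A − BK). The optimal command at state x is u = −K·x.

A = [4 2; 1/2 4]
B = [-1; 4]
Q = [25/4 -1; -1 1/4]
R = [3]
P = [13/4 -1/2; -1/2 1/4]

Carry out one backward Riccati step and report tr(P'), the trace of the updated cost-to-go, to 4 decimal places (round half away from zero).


BᵀP = [-5.2500 1.5000]
S = R + BᵀPB = [3] + [11.2500] = [14.2500]
BᵀPA = [-20.2500 -4.5000]
K = S⁻¹·BᵀPA = [-1.4211 -0.3158]
A−BK = [2.5789 1.6842; 6.1842 5.2632]
AᵀP(A−BK) = [21.2862 11.6053; 11.6053 7.5789]
P' = Q + AᵀP(A−BK) = [27.5362 10.6053; 10.6053 7.8289]
tr(P') = 35.3651

35.3651


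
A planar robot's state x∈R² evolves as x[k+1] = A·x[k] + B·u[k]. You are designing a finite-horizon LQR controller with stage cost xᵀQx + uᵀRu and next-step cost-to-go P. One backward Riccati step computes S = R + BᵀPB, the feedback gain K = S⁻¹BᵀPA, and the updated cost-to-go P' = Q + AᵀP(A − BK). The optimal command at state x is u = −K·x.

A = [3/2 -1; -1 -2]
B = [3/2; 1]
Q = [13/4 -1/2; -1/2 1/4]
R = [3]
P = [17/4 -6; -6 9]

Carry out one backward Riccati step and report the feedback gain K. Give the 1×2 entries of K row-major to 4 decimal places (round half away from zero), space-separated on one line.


0.1579 -0.1053

BᵀP = [0.3750 0.0000]
S = R + BᵀPB = [3] + [0.5625] = [3.5625]
BᵀPA = [0.5625 -0.3750]
K = S⁻¹·BᵀPA = [0.1579 -0.1053]
A−BK = [1.2632 -0.8421; -1.1579 -1.8947]
AᵀP(A−BK) = [36.4737 23.6842; 23.6842 16.2105]
P' = Q + AᵀP(A−BK) = [39.7237 23.1842; 23.1842 16.4605]
tr(P') = 56.1842


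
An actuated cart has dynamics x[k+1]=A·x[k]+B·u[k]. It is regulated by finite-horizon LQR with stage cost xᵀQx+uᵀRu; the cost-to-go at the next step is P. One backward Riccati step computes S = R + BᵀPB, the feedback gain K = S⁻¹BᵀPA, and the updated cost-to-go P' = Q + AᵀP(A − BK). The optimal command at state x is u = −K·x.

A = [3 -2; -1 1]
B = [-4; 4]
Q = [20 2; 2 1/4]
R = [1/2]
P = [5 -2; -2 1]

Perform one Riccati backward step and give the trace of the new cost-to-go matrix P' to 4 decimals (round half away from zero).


21.0195

BᵀP = [-28.0000 12.0000]
S = R + BᵀPB = [1/2] + [160.0000] = [160.5000]
BᵀPA = [-96.0000 68.0000]
K = S⁻¹·BᵀPA = [-0.5981 0.4237]
A−BK = [0.6075 -0.3053; 1.3925 -0.6947]
AᵀP(A−BK) = [0.5794 -0.3271; -0.3271 0.1900]
P' = Q + AᵀP(A−BK) = [20.5794 1.6729; 1.6729 0.4400]
tr(P') = 21.0195


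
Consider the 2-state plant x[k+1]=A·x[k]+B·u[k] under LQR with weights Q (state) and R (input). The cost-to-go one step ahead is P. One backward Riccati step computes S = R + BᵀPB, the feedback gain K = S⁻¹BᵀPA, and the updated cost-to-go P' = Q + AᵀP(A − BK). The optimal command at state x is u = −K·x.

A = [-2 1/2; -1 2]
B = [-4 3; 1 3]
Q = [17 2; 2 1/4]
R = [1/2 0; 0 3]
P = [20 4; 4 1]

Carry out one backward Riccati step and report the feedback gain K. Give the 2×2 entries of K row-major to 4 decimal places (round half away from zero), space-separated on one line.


BᵀP = [-76.0000 -15.0000; 72.0000 15.0000]
S = R + BᵀPB = [1/2 0; 0 3] + [289.0000 -273.0000; -273.0000 261.0000] = [289.5000 -273.0000; -273.0000 264.0000]
BᵀPA = [167.0000 -68.0000; -159.0000 66.0000]
K = S⁻¹·BᵀPA = [0.3586 0.0348; -0.2314 0.2859]
A−BK = [0.1288 -0.2188; -0.6643 1.1074]
AᵀP(A−BK) = [0.3136 -0.3397; -0.3397 0.4913]
P' = Q + AᵀP(A−BK) = [17.3136 1.6603; 1.6603 0.7413]
tr(P') = 18.0549

0.3586 0.0348 -0.2314 0.2859


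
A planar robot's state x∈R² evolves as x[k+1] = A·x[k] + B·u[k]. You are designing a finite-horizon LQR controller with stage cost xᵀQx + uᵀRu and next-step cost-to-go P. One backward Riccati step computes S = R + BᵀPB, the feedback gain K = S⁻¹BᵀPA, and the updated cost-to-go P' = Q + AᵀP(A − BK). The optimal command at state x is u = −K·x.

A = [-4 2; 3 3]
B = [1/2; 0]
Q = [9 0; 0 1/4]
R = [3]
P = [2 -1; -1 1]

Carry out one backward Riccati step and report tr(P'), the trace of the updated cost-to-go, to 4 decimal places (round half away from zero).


70.5357

BᵀP = [1.0000 -0.5000]
S = R + BᵀPB = [3] + [0.5000] = [3.5000]
BᵀPA = [-5.5000 0.5000]
K = S⁻¹·BᵀPA = [-1.5714 0.1429]
A−BK = [-3.2143 1.9286; 3.0000 3.0000]
AᵀP(A−BK) = [56.3571 -0.2143; -0.2143 4.9286]
P' = Q + AᵀP(A−BK) = [65.3571 -0.2143; -0.2143 5.1786]
tr(P') = 70.5357


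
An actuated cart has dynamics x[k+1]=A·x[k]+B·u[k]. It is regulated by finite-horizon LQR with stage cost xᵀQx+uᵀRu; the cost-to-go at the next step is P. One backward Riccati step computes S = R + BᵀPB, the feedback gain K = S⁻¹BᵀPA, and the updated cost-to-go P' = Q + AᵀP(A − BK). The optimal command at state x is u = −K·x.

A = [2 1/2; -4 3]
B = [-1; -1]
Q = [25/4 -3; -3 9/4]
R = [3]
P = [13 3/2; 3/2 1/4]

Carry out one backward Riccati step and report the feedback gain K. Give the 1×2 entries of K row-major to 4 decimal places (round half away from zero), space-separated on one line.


BᵀP = [-14.5000 -1.7500]
S = R + BᵀPB = [3] + [16.2500] = [19.2500]
BᵀPA = [-22.0000 -12.5000]
K = S⁻¹·BᵀPA = [-1.1429 -0.6494]
A−BK = [0.8571 -0.1494; -5.1429 2.3506]
AᵀP(A−BK) = [6.8571 1.7143; 1.7143 1.8831]
P' = Q + AᵀP(A−BK) = [13.1071 -1.2857; -1.2857 4.1331]
tr(P') = 17.2403

-1.1429 -0.6494


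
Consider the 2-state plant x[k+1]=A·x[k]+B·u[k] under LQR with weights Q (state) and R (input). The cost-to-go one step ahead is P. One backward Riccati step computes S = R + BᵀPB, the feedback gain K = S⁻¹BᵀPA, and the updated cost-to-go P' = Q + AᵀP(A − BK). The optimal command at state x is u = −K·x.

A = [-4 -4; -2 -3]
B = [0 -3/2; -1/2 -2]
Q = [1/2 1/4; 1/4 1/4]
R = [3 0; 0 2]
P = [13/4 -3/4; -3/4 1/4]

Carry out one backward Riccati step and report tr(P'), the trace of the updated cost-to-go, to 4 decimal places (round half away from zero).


28.7359

BᵀP = [0.3750 -0.1250; -3.3750 0.6250]
S = R + BᵀPB = [3 0; 0 2] + [0.0625 -0.3125; -0.3125 3.8125] = [3.0625 -0.3125; -0.3125 5.8125]
BᵀPA = [-1.2500 -1.1250; 12.2500 11.6250]
K = S⁻¹·BᵀPA = [-0.1942 -0.1642; 2.0971 1.9912]
A−BK = [-0.8544 -1.0132; 2.0971 0.9003]
AᵀP(A−BK) = [15.0680 13.9029; 13.9029 12.9179]
P' = Q + AᵀP(A−BK) = [15.5680 14.1529; 14.1529 13.1679]
tr(P') = 28.7359


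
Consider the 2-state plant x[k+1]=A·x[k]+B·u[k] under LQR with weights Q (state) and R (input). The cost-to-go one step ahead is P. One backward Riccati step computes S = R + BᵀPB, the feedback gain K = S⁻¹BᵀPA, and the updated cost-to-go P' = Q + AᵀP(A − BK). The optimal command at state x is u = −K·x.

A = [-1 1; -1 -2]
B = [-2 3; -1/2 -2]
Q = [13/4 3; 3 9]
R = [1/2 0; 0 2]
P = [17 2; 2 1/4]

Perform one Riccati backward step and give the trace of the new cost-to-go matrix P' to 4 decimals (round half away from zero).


BᵀP = [-35.0000 -4.1250; 47.0000 5.5000]
S = R + BᵀPB = [1/2 0; 0 2] + [72.0625 -96.7500; -96.7500 130.0000] = [72.5625 -96.7500; -96.7500 132.0000]
BᵀPA = [39.1250 -26.7500; -52.5000 36.0000]
K = S⁻¹·BᵀPA = [0.3910 -0.2205; -0.1111 0.1111]
A−BK = [0.1154 0.2257; -1.0267 -1.8880]
AᵀP(A−BK) = [0.1171 -0.0396; -0.0396 0.1016]
P' = Q + AᵀP(A−BK) = [3.3671 2.9604; 2.9604 9.1016]
tr(P') = 12.4688

12.4688


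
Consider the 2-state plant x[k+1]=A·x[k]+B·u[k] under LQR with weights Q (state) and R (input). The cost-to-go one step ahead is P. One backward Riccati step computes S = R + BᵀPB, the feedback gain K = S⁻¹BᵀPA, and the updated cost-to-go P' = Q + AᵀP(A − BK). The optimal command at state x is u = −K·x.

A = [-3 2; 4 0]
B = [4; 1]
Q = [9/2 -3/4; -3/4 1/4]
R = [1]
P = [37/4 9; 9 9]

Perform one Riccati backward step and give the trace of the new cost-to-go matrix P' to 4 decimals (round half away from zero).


BᵀP = [46.0000 45.0000]
S = R + BᵀPB = [1] + [229.0000] = [230.0000]
BᵀPA = [42.0000 92.0000]
K = S⁻¹·BᵀPA = [0.1826 0.4000]
A−BK = [-3.7304 0.4000; 3.8174 -0.4000]
AᵀP(A−BK) = [3.5804 -0.3000; -0.3000 0.2000]
P' = Q + AᵀP(A−BK) = [8.0804 -1.0500; -1.0500 0.4500]
tr(P') = 8.5304

8.5304


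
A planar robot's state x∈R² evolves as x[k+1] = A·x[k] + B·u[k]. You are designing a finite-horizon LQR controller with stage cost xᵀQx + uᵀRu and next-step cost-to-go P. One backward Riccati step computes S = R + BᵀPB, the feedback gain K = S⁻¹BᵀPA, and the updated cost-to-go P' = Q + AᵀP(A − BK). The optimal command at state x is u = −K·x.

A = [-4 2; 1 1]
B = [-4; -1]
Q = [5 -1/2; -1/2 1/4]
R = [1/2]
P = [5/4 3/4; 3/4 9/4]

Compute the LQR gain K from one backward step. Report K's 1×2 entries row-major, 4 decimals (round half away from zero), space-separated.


0.6174 -0.5826

BᵀP = [-5.7500 -5.2500]
S = R + BᵀPB = [1/2] + [28.2500] = [28.7500]
BᵀPA = [17.7500 -16.7500]
K = S⁻¹·BᵀPA = [0.6174 -0.5826]
A−BK = [-1.5304 -0.3304; 1.6174 0.4174]
AᵀP(A−BK) = [5.2913 1.0913; 1.0913 0.4913]
P' = Q + AᵀP(A−BK) = [10.2913 0.5913; 0.5913 0.7413]
tr(P') = 11.0326


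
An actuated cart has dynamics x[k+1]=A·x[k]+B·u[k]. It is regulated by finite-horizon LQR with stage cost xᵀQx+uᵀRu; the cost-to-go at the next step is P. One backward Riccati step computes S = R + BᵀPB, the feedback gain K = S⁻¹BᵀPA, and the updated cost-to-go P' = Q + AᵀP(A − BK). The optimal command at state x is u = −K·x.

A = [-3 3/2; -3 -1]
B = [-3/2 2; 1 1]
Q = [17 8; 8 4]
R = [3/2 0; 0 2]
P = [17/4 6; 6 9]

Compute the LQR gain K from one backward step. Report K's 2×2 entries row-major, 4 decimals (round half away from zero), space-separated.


-0.2004 -0.2689 -2.0510 0.0105

BᵀP = [-0.3750 0.0000; 14.5000 21.0000]
S = R + BᵀPB = [3/2 0; 0 2] + [0.5625 -0.7500; -0.7500 50.0000] = [2.0625 -0.7500; -0.7500 52.0000]
BᵀPA = [1.1250 -0.5625; -106.5000 0.7500]
K = S⁻¹·BᵀPA = [-0.2004 -0.2689; -2.0510 0.0105]
A−BK = [0.8014 1.0756; -0.7487 -0.7417]
AᵀP(A−BK) = [9.0475 0.3005; 0.3005 0.4033]
P' = Q + AᵀP(A−BK) = [26.0475 8.3005; 8.3005 4.4033]
tr(P') = 30.4508


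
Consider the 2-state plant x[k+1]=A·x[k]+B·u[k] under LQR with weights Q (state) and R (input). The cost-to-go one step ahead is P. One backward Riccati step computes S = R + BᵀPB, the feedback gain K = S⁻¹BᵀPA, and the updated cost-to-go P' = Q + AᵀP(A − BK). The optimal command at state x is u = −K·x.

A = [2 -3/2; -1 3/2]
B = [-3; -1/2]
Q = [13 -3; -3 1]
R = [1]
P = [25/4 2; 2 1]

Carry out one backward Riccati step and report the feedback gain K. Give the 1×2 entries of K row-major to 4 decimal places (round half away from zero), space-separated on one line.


-0.5197 0.3130

BᵀP = [-19.7500 -6.5000]
S = R + BᵀPB = [1] + [62.5000] = [63.5000]
BᵀPA = [-33.0000 19.8750]
K = S⁻¹·BᵀPA = [-0.5197 0.3130]
A−BK = [0.4409 -0.5610; -1.2598 1.6565]
AᵀP(A−BK) = [0.8504 -0.9213; -0.9213 1.0918]
P' = Q + AᵀP(A−BK) = [13.8504 -3.9213; -3.9213 2.0918]
tr(P') = 15.9422


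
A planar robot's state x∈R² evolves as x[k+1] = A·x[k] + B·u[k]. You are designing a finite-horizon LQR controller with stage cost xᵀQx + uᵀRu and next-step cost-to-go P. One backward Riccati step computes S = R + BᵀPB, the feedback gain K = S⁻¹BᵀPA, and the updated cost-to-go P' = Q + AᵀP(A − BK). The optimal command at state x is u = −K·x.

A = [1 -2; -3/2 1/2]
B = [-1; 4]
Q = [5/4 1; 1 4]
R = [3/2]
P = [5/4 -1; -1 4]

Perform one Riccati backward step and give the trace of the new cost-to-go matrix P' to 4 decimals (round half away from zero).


9.0209

BᵀP = [-5.2500 17.0000]
S = R + BᵀPB = [3/2] + [73.2500] = [74.7500]
BᵀPA = [-30.7500 19.0000]
K = S⁻¹·BᵀPA = [-0.4114 0.2542]
A−BK = [0.5886 -1.7458; 0.1455 -0.5167]
AᵀP(A−BK) = [0.6003 -1.1839; -1.1839 3.1706]
P' = Q + AᵀP(A−BK) = [1.8503 -0.1839; -0.1839 7.1706]
tr(P') = 9.0209


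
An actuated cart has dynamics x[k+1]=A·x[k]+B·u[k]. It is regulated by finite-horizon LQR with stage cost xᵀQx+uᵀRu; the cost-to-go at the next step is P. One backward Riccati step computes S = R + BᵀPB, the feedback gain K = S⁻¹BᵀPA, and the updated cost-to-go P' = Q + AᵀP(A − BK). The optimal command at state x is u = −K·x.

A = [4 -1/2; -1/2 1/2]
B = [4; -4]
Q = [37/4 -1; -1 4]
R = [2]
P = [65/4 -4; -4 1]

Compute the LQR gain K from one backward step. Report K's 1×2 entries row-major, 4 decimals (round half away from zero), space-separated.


BᵀP = [81.0000 -20.0000]
S = R + BᵀPB = [2] + [404.0000] = [406.0000]
BᵀPA = [334.0000 -50.5000]
K = S⁻¹·BᵀPA = [0.8227 -0.1244]
A−BK = [0.7094 -0.0025; 2.7906 0.0025]
AᵀP(A−BK) = [1.4815 -0.2057; -0.2057 0.0311]
P' = Q + AᵀP(A−BK) = [10.7315 -1.2057; -1.2057 4.0311]
tr(P') = 14.7626

0.8227 -0.1244


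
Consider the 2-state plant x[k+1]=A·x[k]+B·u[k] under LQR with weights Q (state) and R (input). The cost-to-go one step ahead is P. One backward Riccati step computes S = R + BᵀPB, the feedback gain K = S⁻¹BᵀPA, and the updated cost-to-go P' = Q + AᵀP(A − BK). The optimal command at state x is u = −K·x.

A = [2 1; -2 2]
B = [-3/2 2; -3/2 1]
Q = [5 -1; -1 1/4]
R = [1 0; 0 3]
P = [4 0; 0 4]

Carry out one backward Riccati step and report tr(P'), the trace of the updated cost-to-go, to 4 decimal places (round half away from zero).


29.2500

BᵀP = [-6.0000 -6.0000; 8.0000 4.0000]
S = R + BᵀPB = [1 0; 0 3] + [18.0000 -18.0000; -18.0000 20.0000] = [19.0000 -18.0000; -18.0000 23.0000]
BᵀPA = [0.0000 -18.0000; 8.0000 16.0000]
K = S⁻¹·BᵀPA = [1.2743 -1.1150; 1.3451 -0.1770]
A−BK = [1.2212 -0.3186; -1.4336 0.5044]
AᵀP(A−BK) = [21.2389 -6.5841; -6.5841 2.7611]
P' = Q + AᵀP(A−BK) = [26.2389 -7.5841; -7.5841 3.0111]
tr(P') = 29.2500


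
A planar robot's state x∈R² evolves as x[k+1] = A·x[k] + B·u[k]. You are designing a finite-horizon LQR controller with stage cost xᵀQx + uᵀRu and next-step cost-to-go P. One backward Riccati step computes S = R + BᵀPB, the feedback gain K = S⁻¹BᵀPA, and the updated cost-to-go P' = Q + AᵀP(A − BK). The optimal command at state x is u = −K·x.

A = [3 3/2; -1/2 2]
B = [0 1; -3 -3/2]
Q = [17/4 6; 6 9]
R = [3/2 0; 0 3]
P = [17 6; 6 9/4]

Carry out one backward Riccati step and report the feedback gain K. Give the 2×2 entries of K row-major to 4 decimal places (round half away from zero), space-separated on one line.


-1.9529 -1.6397 1.0348 0.6141

BᵀP = [-18.0000 -6.7500; 8.0000 2.6250]
S = R + BᵀPB = [3/2 0; 0 3] + [20.2500 -7.8750; -7.8750 4.0625] = [21.7500 -7.8750; -7.8750 7.0625]
BᵀPA = [-50.6250 -40.5000; 22.6875 17.2500]
K = S⁻¹·BᵀPA = [-1.9529 -1.6397; 1.0348 0.6141]
A−BK = [1.9652 0.8859; -4.8066 -1.9980]
AᵀP(A−BK) = [13.2190 8.8066; 8.8066 6.2480]
P' = Q + AᵀP(A−BK) = [17.4690 14.8066; 14.8066 15.2480]
tr(P') = 32.7170


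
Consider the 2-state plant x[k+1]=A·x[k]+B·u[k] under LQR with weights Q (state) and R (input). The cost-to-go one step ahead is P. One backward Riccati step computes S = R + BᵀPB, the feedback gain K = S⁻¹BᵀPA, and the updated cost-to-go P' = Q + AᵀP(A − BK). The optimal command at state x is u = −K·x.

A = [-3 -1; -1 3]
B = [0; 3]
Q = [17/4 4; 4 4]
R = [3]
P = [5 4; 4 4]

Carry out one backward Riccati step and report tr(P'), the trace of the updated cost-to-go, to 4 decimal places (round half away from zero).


24.4038

BᵀP = [12.0000 12.0000]
S = R + BᵀPB = [3] + [36.0000] = [39.0000]
BᵀPA = [-48.0000 24.0000]
K = S⁻¹·BᵀPA = [-1.2308 0.6154]
A−BK = [-3.0000 -1.0000; 2.6923 1.1538]
AᵀP(A−BK) = [13.9231 0.5385; 0.5385 2.2308]
P' = Q + AᵀP(A−BK) = [18.1731 4.5385; 4.5385 6.2308]
tr(P') = 24.4038


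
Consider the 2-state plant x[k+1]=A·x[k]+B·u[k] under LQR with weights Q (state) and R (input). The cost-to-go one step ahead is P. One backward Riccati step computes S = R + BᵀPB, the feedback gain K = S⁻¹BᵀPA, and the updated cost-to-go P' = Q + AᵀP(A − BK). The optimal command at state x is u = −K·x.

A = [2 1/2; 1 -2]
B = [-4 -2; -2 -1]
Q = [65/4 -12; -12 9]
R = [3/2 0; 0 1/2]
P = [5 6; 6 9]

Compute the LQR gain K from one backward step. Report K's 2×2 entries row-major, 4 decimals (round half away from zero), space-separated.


-0.2846 0.1826 -0.4268 0.2738

BᵀP = [-32.0000 -42.0000; -16.0000 -21.0000]
S = R + BᵀPB = [3/2 0; 0 1/2] + [212.0000 106.0000; 106.0000 53.0000] = [213.5000 106.0000; 106.0000 53.5000]
BᵀPA = [-106.0000 68.0000; -53.0000 34.0000]
K = S⁻¹·BᵀPA = [-0.2846 0.1826; -0.4268 0.2738]
A−BK = [0.0081 1.7779; 0.0040 -1.3611]
AᵀP(A−BK) = [0.2134 -0.1369; -0.1369 3.5265]
P' = Q + AᵀP(A−BK) = [16.4634 -12.1369; -12.1369 12.5265]
tr(P') = 28.9899


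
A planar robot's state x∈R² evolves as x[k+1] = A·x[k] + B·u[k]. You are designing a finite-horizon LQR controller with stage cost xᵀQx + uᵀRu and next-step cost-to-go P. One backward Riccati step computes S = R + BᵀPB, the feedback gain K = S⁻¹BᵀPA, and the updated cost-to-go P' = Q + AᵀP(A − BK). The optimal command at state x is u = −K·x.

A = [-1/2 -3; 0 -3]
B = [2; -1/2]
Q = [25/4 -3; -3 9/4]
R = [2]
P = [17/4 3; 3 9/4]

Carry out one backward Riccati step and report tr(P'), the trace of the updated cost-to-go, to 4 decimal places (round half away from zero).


27.5821

BᵀP = [7.0000 4.8750]
S = R + BᵀPB = [2] + [11.5625] = [13.5625]
BᵀPA = [-3.5000 -35.6250]
K = S⁻¹·BᵀPA = [-0.2581 -2.6267]
A−BK = [0.0161 2.2535; -0.1290 -4.3134]
AᵀP(A−BK) = [0.1593 1.6815; 1.6815 18.9228]
P' = Q + AᵀP(A−BK) = [6.4093 -1.3185; -1.3185 21.1728]
tr(P') = 27.5821


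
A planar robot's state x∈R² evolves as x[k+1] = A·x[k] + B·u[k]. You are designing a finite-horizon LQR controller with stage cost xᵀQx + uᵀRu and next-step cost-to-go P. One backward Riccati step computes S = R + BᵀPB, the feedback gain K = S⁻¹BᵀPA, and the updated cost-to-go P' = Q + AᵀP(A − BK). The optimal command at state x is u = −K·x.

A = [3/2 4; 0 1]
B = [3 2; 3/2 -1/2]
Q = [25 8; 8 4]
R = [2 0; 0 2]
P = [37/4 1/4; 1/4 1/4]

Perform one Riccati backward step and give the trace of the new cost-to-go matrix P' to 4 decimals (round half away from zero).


31.7884

BᵀP = [28.1250 1.1250; 18.3750 0.3750]
S = R + BᵀPB = [2 0; 0 2] + [86.0625 55.6875; 55.6875 36.5625] = [88.0625 55.6875; 55.6875 38.5625]
BᵀPA = [42.1875 113.6250; 27.5625 73.8750]
K = S⁻¹·BᵀPA = [0.3120 0.9082; 0.2643 0.6042]
A−BK = [0.0356 0.0670; -0.3358 -0.0602]
AᵀP(A−BK) = [0.3682 0.9069; 0.9069 2.4202]
P' = Q + AᵀP(A−BK) = [25.3682 8.9069; 8.9069 6.4202]
tr(P') = 31.7884


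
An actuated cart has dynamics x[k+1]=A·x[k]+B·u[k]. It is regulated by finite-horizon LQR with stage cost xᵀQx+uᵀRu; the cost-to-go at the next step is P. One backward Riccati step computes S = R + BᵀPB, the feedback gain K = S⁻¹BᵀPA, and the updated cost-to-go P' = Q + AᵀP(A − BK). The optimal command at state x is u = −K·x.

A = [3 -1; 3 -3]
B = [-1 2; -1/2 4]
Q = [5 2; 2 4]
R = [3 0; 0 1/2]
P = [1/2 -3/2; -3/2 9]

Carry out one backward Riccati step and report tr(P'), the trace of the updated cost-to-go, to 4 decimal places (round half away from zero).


BᵀP = [0.2500 -3.0000; -5.0000 33.0000]
S = R + BᵀPB = [3 0; 0 1/2] + [1.2500 -11.5000; -11.5000 122.0000] = [4.2500 -11.5000; -11.5000 122.5000]
BᵀPA = [-8.2500 8.7500; 84.0000 -94.0000]
K = S⁻¹·BᵀPA = [-0.1149 -0.0235; 0.6749 -0.7696]
A−BK = [1.5352 0.5156; 0.2428 0.0665]
AᵀP(A−BK) = [0.8581 -0.0514; -0.0514 0.3676]
P' = Q + AᵀP(A−BK) = [5.8581 1.9486; 1.9486 4.3676]
tr(P') = 10.2258

10.2258


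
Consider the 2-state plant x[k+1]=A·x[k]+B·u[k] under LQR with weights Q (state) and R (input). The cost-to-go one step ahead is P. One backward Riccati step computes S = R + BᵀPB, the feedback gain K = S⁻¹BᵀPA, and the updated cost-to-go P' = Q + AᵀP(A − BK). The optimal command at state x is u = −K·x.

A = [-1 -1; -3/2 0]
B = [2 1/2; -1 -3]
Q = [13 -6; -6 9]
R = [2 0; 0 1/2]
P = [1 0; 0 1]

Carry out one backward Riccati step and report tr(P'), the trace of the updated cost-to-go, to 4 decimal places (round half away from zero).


23.1268

BᵀP = [2.0000 -1.0000; 0.5000 -3.0000]
S = R + BᵀPB = [2 0; 0 1/2] + [5.0000 4.0000; 4.0000 9.2500] = [7.0000 4.0000; 4.0000 9.7500]
BᵀPA = [-0.5000 -2.0000; 4.0000 -0.5000]
K = S⁻¹·BᵀPA = [-0.3995 -0.3349; 0.5742 0.0861]
A−BK = [-0.4880 -0.3732; -0.1770 -0.0766]
AᵀP(A−BK) = [0.7536 0.4880; 0.4880 0.3732]
P' = Q + AᵀP(A−BK) = [13.7536 -5.5120; -5.5120 9.3732]
tr(P') = 23.1268
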